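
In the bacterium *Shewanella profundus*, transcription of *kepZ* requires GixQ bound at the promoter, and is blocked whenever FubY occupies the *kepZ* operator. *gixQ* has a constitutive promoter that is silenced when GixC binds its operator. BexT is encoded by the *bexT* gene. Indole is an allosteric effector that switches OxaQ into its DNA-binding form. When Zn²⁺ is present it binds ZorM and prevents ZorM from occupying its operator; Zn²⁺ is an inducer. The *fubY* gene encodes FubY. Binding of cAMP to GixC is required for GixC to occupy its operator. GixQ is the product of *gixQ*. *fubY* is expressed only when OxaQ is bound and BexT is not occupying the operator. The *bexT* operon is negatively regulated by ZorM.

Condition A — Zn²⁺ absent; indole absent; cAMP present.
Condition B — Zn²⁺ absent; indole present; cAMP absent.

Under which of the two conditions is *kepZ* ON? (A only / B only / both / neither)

neither

Condition A:
Zn²⁺ is absent, so ZorM is active.
With repressor ZorM bound, *bexT* is not transcribed.
So BexT is not produced.
Indole is absent, so OxaQ is inactive.
Required activator OxaQ is absent, so *fubY* is not transcribed.
So FubY is not produced.
cAMP is present, so GixC is active.
With repressor GixC bound, *gixQ* is not transcribed.
So GixQ is not produced.
Required activator GixQ is absent, so *kepZ* is not transcribed.
→ *kepZ* is OFF in A.
Condition B:
Zn²⁺ is absent, so ZorM is active.
With repressor ZorM bound, *bexT* is not transcribed.
So BexT is not produced.
Indole is present, so OxaQ is active.
No repressor is bound and OxaQ is active, so *fubY* is transcribed.
So FubY is produced and active.
cAMP is absent, so GixC is inactive.
With no repressor bound, *gixQ* is transcribed.
So GixQ is produced and active.
With repressor FubY bound, *kepZ* is not transcribed.
→ *kepZ* is OFF in B.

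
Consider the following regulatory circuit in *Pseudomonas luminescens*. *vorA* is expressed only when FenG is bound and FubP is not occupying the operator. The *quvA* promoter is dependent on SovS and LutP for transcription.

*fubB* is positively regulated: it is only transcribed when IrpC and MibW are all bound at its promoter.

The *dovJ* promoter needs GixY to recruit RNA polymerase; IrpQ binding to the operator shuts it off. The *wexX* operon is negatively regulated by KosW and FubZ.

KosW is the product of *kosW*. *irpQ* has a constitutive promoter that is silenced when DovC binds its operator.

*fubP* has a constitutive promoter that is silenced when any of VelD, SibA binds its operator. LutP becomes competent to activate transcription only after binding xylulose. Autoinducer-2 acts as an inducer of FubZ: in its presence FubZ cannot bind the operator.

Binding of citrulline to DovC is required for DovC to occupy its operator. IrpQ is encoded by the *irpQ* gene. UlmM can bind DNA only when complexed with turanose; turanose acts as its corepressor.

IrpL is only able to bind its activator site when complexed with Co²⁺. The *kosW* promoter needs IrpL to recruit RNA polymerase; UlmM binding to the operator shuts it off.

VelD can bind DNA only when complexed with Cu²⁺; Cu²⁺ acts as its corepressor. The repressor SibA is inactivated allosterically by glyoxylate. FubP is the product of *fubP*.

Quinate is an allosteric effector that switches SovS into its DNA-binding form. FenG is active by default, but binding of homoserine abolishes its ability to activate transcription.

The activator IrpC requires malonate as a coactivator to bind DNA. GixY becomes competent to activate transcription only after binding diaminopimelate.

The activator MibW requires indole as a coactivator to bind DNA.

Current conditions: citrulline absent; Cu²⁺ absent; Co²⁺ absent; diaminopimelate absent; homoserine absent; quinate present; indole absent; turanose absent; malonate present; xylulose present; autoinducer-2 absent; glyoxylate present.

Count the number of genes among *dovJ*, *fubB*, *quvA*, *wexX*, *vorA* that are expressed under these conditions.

1

Citrulline is absent, so DovC is inactive.
With no repressor bound, *irpQ* is transcribed.
So IrpQ is produced and active.
Diaminopimelate is absent, so GixY is inactive.
With repressor IrpQ bound, *dovJ* is not transcribed.
→ *dovJ* is OFF.
Malonate is present, so IrpC is active.
Indole is absent, so MibW is inactive.
Required activator MibW is absent, so *fubB* is not transcribed.
→ *fubB* is OFF.
Quinate is present, so SovS is active.
Xylulose is present, so LutP is active.
No repressor is bound and SovS and LutP are active, so *quvA* is transcribed.
→ *quvA* is ON.
Co²⁺ is absent, so IrpL is inactive.
Turanose is absent, so UlmM is inactive.
Required activator IrpL is absent, so *kosW* is not transcribed.
So KosW is not produced.
Autoinducer-2 is absent, so FubZ is active.
With repressor FubZ bound, *wexX* is not transcribed.
→ *wexX* is OFF.
Cu²⁺ is absent, so VelD is inactive.
Glyoxylate is present, so SibA is inactive.
With no repressor bound, *fubP* is transcribed.
So FubP is produced and active.
Homoserine is absent, so FenG is active.
With repressor FubP bound, *vorA* is not transcribed.
→ *vorA* is OFF.
1 of the 5 genes is transcribed.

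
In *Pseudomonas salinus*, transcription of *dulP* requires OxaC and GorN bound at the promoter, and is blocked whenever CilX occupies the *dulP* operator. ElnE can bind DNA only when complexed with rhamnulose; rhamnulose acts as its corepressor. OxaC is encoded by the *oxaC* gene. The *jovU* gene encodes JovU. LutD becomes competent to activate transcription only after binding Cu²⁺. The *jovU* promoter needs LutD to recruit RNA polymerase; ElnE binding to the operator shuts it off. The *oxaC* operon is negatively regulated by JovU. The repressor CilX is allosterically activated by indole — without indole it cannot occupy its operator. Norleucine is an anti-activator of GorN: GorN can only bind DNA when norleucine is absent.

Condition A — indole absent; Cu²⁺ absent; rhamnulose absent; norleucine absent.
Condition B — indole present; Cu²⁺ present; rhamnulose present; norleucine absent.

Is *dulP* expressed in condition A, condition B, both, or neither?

Condition A:
Indole is absent, so CilX is inactive.
Cu²⁺ is absent, so LutD is inactive.
Rhamnulose is absent, so ElnE is inactive.
Required activator LutD is absent, so *jovU* is not transcribed.
So JovU is not produced.
With no repressor bound, *oxaC* is transcribed.
So OxaC is produced and active.
Norleucine is absent, so GorN is active.
No repressor is bound and OxaC and GorN are active, so *dulP* is transcribed.
→ *dulP* is ON in A.
Condition B:
Indole is present, so CilX is active.
Cu²⁺ is present, so LutD is active.
Rhamnulose is present, so ElnE is active.
With repressor ElnE bound, *jovU* is not transcribed.
So JovU is not produced.
With no repressor bound, *oxaC* is transcribed.
So OxaC is produced and active.
Norleucine is absent, so GorN is active.
With repressor CilX bound, *dulP* is not transcribed.
→ *dulP* is OFF in B.

A only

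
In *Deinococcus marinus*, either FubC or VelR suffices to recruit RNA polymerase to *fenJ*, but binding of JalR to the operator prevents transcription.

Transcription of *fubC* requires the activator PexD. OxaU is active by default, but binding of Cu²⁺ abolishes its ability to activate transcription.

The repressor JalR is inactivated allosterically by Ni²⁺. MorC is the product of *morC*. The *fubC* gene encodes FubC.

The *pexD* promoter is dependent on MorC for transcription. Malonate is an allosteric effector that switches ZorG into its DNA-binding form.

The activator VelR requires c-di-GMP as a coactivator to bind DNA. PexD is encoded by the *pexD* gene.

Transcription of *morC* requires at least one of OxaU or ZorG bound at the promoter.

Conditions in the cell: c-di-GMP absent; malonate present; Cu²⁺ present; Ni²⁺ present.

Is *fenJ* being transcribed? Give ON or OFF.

Cu²⁺ is present, so OxaU is inactive.
Malonate is present, so ZorG is active.
Activator ZorG is present, so *morC* is transcribed.
So MorC is produced and active.
No repressor is bound and MorC is active, so *pexD* is transcribed.
So PexD is produced and active.
No repressor is bound and PexD is active, so *fubC* is transcribed.
So FubC is produced and active.
Ni²⁺ is present, so JalR is inactive.
c-di-GMP is absent, so VelR is inactive.
Activator FubC is present, so *fenJ* is transcribed.

ON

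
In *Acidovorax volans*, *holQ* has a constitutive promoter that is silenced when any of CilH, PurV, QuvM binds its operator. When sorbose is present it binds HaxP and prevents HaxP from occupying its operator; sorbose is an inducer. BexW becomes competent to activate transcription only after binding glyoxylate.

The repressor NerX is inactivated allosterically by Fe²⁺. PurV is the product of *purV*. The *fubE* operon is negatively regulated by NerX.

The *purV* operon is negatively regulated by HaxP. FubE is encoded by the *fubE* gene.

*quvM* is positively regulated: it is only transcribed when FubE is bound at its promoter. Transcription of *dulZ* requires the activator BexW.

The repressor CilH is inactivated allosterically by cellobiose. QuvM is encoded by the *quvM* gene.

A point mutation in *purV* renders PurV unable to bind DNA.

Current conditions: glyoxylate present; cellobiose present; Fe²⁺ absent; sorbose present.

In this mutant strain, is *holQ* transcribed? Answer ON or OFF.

ON

Cellobiose is present, so CilH is inactive.
PurV is non-functional in this strain, so it has no effect.
Fe²⁺ is absent, so NerX is active.
With repressor NerX bound, *fubE* is not transcribed.
So FubE is not produced.
Required activator FubE is absent, so *quvM* is not transcribed.
So QuvM is not produced.
With no repressor bound, *holQ* is transcribed.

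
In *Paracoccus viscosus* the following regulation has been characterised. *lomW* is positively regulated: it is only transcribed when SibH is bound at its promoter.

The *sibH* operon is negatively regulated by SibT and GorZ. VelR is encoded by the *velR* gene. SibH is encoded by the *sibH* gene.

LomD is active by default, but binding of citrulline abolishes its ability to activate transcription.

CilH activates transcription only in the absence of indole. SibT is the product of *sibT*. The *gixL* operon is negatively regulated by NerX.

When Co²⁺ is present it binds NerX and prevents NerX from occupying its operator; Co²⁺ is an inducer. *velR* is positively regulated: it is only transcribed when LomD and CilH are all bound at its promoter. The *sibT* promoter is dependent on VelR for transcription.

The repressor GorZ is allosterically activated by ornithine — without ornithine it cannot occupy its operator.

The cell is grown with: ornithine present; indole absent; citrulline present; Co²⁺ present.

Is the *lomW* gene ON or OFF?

Citrulline is present, so LomD is inactive.
Indole is absent, so CilH is active.
Required activator LomD is absent, so *velR* is not transcribed.
So VelR is not produced.
Required activator VelR is absent, so *sibT* is not transcribed.
So SibT is not produced.
Ornithine is present, so GorZ is active.
With repressor GorZ bound, *sibH* is not transcribed.
So SibH is not produced.
Required activator SibH is absent, so *lomW* is not transcribed.

OFF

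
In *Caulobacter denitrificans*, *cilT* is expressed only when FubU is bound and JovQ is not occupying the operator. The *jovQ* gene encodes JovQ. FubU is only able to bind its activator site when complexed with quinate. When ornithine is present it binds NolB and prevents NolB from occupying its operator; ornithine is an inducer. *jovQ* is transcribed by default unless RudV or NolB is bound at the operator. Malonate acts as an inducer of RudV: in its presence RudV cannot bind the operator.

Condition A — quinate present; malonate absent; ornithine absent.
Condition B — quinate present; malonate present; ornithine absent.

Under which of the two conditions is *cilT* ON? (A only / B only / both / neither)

Condition A:
Quinate is present, so FubU is active.
Malonate is absent, so RudV is active.
Ornithine is absent, so NolB is active.
With repressor RudV bound, *jovQ* is not transcribed.
So JovQ is not produced.
No repressor is bound and FubU is active, so *cilT* is transcribed.
→ *cilT* is ON in A.
Condition B:
Quinate is present, so FubU is active.
Malonate is present, so RudV is inactive.
Ornithine is absent, so NolB is active.
With repressor NolB bound, *jovQ* is not transcribed.
So JovQ is not produced.
No repressor is bound and FubU is active, so *cilT* is transcribed.
→ *cilT* is ON in B.

both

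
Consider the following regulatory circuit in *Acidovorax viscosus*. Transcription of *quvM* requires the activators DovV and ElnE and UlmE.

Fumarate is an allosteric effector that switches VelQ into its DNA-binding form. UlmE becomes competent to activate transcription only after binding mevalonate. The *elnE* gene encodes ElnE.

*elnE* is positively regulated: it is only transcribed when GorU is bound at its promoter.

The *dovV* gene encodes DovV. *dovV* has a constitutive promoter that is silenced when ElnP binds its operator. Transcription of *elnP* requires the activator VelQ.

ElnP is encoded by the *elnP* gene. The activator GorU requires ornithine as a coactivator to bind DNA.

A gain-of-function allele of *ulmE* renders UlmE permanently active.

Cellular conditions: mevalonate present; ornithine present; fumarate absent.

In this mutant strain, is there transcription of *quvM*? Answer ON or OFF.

ON

Fumarate is absent, so VelQ is inactive.
Required activator VelQ is absent, so *elnP* is not transcribed.
So ElnP is not produced.
With no repressor bound, *dovV* is transcribed.
So DovV is produced and active.
Ornithine is present, so GorU is active.
No repressor is bound and GorU is active, so *elnE* is transcribed.
So ElnE is produced and active.
UlmE is constitutively active in this strain.
No repressor is bound and DovV and ElnE and UlmE are active, so *quvM* is transcribed.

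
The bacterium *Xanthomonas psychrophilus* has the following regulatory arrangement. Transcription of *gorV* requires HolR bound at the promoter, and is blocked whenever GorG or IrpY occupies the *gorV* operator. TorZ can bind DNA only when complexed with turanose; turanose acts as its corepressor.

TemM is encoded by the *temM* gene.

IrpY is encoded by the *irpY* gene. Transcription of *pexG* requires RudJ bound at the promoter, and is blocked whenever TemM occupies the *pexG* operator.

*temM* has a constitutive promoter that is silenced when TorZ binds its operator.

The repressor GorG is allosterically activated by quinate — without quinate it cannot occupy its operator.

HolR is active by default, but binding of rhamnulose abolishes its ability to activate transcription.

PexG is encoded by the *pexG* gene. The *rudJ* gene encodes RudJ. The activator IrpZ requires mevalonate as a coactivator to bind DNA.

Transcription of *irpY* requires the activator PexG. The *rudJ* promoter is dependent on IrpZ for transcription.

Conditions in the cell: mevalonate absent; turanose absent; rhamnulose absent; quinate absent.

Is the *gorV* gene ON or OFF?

Quinate is absent, so GorG is inactive.
Rhamnulose is absent, so HolR is active.
Mevalonate is absent, so IrpZ is inactive.
Required activator IrpZ is absent, so *rudJ* is not transcribed.
So RudJ is not produced.
Turanose is absent, so TorZ is inactive.
With no repressor bound, *temM* is transcribed.
So TemM is produced and active.
With repressor TemM bound, *pexG* is not transcribed.
So PexG is not produced.
Required activator PexG is absent, so *irpY* is not transcribed.
So IrpY is not produced.
No repressor is bound and HolR is active, so *gorV* is transcribed.

ON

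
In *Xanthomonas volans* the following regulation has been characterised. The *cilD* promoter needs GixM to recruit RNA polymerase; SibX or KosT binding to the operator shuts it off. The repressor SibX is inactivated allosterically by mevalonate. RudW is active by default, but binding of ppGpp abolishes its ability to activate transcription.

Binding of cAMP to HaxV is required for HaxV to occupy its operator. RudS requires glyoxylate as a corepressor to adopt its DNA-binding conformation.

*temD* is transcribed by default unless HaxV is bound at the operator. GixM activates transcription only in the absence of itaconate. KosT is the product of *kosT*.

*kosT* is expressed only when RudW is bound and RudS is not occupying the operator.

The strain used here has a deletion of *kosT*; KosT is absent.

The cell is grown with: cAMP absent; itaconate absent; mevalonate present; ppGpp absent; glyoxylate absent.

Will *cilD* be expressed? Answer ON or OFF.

Mevalonate is present, so SibX is inactive.
Itaconate is absent, so GixM is active.
KosT is non-functional in this strain, so it has no effect.
No repressor is bound and GixM is active, so *cilD* is transcribed.

ON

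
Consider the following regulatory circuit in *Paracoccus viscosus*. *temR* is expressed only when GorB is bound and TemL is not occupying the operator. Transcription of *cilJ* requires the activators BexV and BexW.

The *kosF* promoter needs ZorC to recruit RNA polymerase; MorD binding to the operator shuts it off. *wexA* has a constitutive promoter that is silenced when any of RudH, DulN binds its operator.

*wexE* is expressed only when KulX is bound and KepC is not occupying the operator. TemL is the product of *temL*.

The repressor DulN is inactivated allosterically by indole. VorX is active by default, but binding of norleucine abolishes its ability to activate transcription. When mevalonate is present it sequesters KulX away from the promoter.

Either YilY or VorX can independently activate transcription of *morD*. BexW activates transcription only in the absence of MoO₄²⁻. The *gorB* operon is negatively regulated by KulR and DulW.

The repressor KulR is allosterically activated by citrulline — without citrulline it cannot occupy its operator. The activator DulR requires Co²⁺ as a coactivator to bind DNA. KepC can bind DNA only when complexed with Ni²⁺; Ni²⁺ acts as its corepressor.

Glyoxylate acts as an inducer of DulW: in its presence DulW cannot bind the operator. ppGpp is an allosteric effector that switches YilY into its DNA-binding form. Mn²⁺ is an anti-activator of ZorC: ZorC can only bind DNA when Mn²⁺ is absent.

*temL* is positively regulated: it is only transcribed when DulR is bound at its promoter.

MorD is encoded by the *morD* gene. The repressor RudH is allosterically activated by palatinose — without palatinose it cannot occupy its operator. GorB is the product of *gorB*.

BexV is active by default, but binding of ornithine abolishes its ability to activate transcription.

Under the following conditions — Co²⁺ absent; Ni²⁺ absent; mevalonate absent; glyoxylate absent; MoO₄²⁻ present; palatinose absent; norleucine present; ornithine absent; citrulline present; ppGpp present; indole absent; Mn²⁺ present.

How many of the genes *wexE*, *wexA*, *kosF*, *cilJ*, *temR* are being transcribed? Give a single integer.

1

Mevalonate is absent, so KulX is active.
Ni²⁺ is absent, so KepC is inactive.
No repressor is bound and KulX is active, so *wexE* is transcribed.
→ *wexE* is ON.
Palatinose is absent, so RudH is inactive.
Indole is absent, so DulN is active.
With repressor DulN bound, *wexA* is not transcribed.
→ *wexA* is OFF.
ppGpp is present, so YilY is active.
Norleucine is present, so VorX is inactive.
Activator YilY is present, so *morD* is transcribed.
So MorD is produced and active.
Mn²⁺ is present, so ZorC is inactive.
With repressor MorD bound, *kosF* is not transcribed.
→ *kosF* is OFF.
Ornithine is absent, so BexV is active.
MoO₄²⁻ is present, so BexW is inactive.
Required activator BexW is absent, so *cilJ* is not transcribed.
→ *cilJ* is OFF.
Co²⁺ is absent, so DulR is inactive.
Required activator DulR is absent, so *temL* is not transcribed.
So TemL is not produced.
Citrulline is present, so KulR is active.
Glyoxylate is absent, so DulW is active.
With repressor KulR bound, *gorB* is not transcribed.
So GorB is not produced.
Required activator GorB is absent, so *temR* is not transcribed.
→ *temR* is OFF.
1 of the 5 genes is transcribed.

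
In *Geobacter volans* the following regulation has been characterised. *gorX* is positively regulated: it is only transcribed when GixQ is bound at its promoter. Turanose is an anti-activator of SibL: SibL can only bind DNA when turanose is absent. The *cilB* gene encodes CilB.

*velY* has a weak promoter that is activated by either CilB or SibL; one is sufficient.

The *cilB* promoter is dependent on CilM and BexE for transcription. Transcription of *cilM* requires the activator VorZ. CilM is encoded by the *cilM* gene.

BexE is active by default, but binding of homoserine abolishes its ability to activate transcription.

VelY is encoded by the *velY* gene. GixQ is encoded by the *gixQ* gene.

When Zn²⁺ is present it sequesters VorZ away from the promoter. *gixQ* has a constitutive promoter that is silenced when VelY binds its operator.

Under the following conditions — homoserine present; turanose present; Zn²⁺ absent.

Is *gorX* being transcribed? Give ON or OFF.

Zn²⁺ is absent, so VorZ is active.
No repressor is bound and VorZ is active, so *cilM* is transcribed.
So CilM is produced and active.
Homoserine is present, so BexE is inactive.
Required activator BexE is absent, so *cilB* is not transcribed.
So CilB is not produced.
Turanose is present, so SibL is inactive.
No activator is available at the *velY* promoter, so *velY* is not transcribed.
So VelY is not produced.
With no repressor bound, *gixQ* is transcribed.
So GixQ is produced and active.
No repressor is bound and GixQ is active, so *gorX* is transcribed.

ON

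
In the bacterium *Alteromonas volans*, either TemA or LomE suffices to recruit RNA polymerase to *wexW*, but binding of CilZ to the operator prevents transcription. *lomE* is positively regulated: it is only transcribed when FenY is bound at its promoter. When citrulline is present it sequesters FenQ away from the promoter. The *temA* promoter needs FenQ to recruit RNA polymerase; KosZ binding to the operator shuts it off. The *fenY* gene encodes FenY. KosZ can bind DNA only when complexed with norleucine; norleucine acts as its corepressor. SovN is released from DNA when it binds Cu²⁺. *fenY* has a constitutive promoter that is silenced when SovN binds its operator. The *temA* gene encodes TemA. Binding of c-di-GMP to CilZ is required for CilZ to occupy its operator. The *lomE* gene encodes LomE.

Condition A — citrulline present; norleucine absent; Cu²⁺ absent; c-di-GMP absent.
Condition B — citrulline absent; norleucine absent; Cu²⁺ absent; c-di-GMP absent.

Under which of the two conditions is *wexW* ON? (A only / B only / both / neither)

Condition A:
Citrulline is present, so FenQ is inactive.
Norleucine is absent, so KosZ is inactive.
Required activator FenQ is absent, so *temA* is not transcribed.
So TemA is not produced.
Cu²⁺ is absent, so SovN is active.
With repressor SovN bound, *fenY* is not transcribed.
So FenY is not produced.
Required activator FenY is absent, so *lomE* is not transcribed.
So LomE is not produced.
c-di-GMP is absent, so CilZ is inactive.
No activator is available at the *wexW* promoter, so *wexW* is not transcribed.
→ *wexW* is OFF in A.
Condition B:
Citrulline is absent, so FenQ is active.
Norleucine is absent, so KosZ is inactive.
No repressor is bound and FenQ is active, so *temA* is transcribed.
So TemA is produced and active.
Cu²⁺ is absent, so SovN is active.
With repressor SovN bound, *fenY* is not transcribed.
So FenY is not produced.
Required activator FenY is absent, so *lomE* is not transcribed.
So LomE is not produced.
c-di-GMP is absent, so CilZ is inactive.
Activator TemA is present, so *wexW* is transcribed.
→ *wexW* is ON in B.

B only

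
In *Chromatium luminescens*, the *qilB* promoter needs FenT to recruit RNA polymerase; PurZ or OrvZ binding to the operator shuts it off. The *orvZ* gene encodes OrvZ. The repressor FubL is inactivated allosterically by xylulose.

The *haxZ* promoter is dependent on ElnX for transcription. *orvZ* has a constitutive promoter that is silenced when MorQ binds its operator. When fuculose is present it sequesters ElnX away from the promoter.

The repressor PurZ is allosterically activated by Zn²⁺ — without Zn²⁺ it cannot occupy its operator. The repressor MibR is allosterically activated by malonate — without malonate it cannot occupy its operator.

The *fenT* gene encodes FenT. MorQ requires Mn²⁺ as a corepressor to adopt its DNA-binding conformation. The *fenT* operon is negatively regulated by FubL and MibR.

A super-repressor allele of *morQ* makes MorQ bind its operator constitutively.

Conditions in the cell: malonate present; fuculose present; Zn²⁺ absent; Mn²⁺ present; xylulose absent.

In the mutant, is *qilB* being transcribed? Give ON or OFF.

Zn²⁺ is absent, so PurZ is inactive.
Xylulose is absent, so FubL is active.
Malonate is present, so MibR is active.
With repressor FubL bound, *fenT* is not transcribed.
So FenT is not produced.
MorQ is constitutively active in this strain.
With repressor MorQ bound, *orvZ* is not transcribed.
So OrvZ is not produced.
Required activator FenT is absent, so *qilB* is not transcribed.

OFF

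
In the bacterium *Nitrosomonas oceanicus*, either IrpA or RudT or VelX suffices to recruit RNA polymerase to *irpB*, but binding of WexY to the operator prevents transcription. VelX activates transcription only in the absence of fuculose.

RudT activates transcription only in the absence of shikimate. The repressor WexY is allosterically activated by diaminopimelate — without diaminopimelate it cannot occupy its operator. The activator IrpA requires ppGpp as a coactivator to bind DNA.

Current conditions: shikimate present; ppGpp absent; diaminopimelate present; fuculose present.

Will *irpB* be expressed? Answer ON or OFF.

Diaminopimelate is present, so WexY is active.
ppGpp is absent, so IrpA is inactive.
Shikimate is present, so RudT is inactive.
Fuculose is present, so VelX is inactive.
With repressor WexY bound, *irpB* is not transcribed.

OFF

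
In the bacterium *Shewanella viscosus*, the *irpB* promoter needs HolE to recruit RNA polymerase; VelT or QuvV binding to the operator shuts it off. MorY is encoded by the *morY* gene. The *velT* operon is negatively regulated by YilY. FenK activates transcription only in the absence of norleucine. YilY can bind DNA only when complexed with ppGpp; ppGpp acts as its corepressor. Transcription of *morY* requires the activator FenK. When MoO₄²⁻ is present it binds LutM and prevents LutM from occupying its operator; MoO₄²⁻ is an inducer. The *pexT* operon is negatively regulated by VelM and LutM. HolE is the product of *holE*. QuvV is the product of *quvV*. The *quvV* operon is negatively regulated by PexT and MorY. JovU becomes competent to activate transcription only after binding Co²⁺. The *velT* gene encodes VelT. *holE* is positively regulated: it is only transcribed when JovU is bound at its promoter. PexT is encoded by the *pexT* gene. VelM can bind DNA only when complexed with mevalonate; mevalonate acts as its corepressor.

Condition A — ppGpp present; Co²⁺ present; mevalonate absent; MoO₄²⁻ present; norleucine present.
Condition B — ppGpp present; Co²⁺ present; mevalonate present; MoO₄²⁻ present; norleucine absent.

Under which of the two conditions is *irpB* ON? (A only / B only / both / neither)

both

Condition A:
ppGpp is present, so YilY is active.
With repressor YilY bound, *velT* is not transcribed.
So VelT is not produced.
Co²⁺ is present, so JovU is active.
No repressor is bound and JovU is active, so *holE* is transcribed.
So HolE is produced and active.
Mevalonate is absent, so VelM is inactive.
MoO₄²⁻ is present, so LutM is inactive.
With no repressor bound, *pexT* is transcribed.
So PexT is produced and active.
Norleucine is present, so FenK is inactive.
Required activator FenK is absent, so *morY* is not transcribed.
So MorY is not produced.
With repressor PexT bound, *quvV* is not transcribed.
So QuvV is not produced.
No repressor is bound and HolE is active, so *irpB* is transcribed.
→ *irpB* is ON in A.
Condition B:
ppGpp is present, so YilY is active.
With repressor YilY bound, *velT* is not transcribed.
So VelT is not produced.
Co²⁺ is present, so JovU is active.
No repressor is bound and JovU is active, so *holE* is transcribed.
So HolE is produced and active.
Mevalonate is present, so VelM is active.
MoO₄²⁻ is present, so LutM is inactive.
With repressor VelM bound, *pexT* is not transcribed.
So PexT is not produced.
Norleucine is absent, so FenK is active.
No repressor is bound and FenK is active, so *morY* is transcribed.
So MorY is produced and active.
With repressor MorY bound, *quvV* is not transcribed.
So QuvV is not produced.
No repressor is bound and HolE is active, so *irpB* is transcribed.
→ *irpB* is ON in B.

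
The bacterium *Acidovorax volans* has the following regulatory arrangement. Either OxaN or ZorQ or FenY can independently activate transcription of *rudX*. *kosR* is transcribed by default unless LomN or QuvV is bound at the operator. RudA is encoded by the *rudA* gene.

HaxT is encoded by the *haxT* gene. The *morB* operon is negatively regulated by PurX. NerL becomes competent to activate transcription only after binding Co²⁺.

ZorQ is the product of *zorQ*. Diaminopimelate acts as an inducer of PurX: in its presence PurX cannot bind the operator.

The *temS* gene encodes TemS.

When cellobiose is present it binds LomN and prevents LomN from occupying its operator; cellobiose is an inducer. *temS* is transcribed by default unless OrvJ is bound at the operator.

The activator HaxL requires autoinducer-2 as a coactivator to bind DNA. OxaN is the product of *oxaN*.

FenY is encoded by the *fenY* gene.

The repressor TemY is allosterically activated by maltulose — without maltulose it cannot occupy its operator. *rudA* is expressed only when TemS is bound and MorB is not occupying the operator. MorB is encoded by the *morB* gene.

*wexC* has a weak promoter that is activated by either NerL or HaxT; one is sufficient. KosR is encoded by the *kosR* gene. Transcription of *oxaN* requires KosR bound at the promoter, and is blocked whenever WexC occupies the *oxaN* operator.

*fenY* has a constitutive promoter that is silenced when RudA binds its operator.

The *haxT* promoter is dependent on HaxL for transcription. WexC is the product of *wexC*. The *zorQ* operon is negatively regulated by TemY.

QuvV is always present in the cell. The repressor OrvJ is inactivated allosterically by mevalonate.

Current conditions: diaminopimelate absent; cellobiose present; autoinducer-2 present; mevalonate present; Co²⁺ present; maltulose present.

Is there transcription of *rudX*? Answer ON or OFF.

OFF

Co²⁺ is present, so NerL is active.
Autoinducer-2 is present, so HaxL is active.
No repressor is bound and HaxL is active, so *haxT* is transcribed.
So HaxT is produced and active.
Activator NerL is present, so *wexC* is transcribed.
So WexC is produced and active.
Cellobiose is present, so LomN is inactive.
QuvV is produced constitutively and is active.
With repressor QuvV bound, *kosR* is not transcribed.
So KosR is not produced.
With repressor WexC bound, *oxaN* is not transcribed.
So OxaN is not produced.
Maltulose is present, so TemY is active.
With repressor TemY bound, *zorQ* is not transcribed.
So ZorQ is not produced.
Diaminopimelate is absent, so PurX is active.
With repressor PurX bound, *morB* is not transcribed.
So MorB is not produced.
Mevalonate is present, so OrvJ is inactive.
With no repressor bound, *temS* is transcribed.
So TemS is produced and active.
No repressor is bound and TemS is active, so *rudA* is transcribed.
So RudA is produced and active.
With repressor RudA bound, *fenY* is not transcribed.
So FenY is not produced.
No activator is available at the *rudX* promoter, so *rudX* is not transcribed.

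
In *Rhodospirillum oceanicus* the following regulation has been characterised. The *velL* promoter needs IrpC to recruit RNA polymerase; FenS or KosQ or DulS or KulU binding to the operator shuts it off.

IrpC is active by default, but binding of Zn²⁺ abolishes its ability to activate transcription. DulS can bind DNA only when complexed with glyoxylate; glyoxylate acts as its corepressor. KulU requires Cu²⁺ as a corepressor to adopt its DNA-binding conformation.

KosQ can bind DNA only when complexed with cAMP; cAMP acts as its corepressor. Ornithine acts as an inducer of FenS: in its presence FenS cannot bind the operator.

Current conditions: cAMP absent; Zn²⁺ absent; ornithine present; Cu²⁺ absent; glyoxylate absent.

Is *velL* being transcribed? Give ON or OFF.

ON

Ornithine is present, so FenS is inactive.
cAMP is absent, so KosQ is inactive.
Glyoxylate is absent, so DulS is inactive.
Cu²⁺ is absent, so KulU is inactive.
Zn²⁺ is absent, so IrpC is active.
No repressor is bound and IrpC is active, so *velL* is transcribed.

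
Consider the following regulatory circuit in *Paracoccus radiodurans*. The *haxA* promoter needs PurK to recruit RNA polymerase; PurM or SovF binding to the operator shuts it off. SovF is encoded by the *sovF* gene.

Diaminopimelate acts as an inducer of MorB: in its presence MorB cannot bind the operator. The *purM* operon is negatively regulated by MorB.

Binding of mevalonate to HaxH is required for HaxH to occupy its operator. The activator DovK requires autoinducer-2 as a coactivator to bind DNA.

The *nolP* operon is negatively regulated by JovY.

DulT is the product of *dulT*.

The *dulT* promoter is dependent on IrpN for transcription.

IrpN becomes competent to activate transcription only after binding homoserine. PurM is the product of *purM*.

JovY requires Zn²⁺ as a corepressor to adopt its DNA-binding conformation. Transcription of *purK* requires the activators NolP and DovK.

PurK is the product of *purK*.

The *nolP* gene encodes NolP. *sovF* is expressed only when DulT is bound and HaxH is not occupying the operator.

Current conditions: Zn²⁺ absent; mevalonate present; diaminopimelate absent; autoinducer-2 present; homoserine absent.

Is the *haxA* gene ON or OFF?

ON

Diaminopimelate is absent, so MorB is active.
With repressor MorB bound, *purM* is not transcribed.
So PurM is not produced.
Zn²⁺ is absent, so JovY is inactive.
With no repressor bound, *nolP* is transcribed.
So NolP is produced and active.
Autoinducer-2 is present, so DovK is active.
No repressor is bound and NolP and DovK are active, so *purK* is transcribed.
So PurK is produced and active.
Homoserine is absent, so IrpN is inactive.
Required activator IrpN is absent, so *dulT* is not transcribed.
So DulT is not produced.
Mevalonate is present, so HaxH is active.
With repressor HaxH bound, *sovF* is not transcribed.
So SovF is not produced.
No repressor is bound and PurK is active, so *haxA* is transcribed.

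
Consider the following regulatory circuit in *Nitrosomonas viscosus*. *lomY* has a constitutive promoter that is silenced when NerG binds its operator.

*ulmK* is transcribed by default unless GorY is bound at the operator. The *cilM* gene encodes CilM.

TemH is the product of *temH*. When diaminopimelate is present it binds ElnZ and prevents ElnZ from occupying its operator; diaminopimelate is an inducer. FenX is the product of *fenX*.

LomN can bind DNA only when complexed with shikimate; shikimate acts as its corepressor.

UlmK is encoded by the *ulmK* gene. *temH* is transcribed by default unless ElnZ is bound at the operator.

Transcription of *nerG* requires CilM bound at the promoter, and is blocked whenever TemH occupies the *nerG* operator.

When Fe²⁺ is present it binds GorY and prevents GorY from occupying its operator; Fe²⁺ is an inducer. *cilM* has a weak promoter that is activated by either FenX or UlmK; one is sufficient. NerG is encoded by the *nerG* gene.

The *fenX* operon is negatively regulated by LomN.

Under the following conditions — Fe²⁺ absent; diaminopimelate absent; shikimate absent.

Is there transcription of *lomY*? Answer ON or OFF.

Shikimate is absent, so LomN is inactive.
With no repressor bound, *fenX* is transcribed.
So FenX is produced and active.
Fe²⁺ is absent, so GorY is active.
With repressor GorY bound, *ulmK* is not transcribed.
So UlmK is not produced.
Activator FenX is present, so *cilM* is transcribed.
So CilM is produced and active.
Diaminopimelate is absent, so ElnZ is active.
With repressor ElnZ bound, *temH* is not transcribed.
So TemH is not produced.
No repressor is bound and CilM is active, so *nerG* is transcribed.
So NerG is produced and active.
With repressor NerG bound, *lomY* is not transcribed.

OFF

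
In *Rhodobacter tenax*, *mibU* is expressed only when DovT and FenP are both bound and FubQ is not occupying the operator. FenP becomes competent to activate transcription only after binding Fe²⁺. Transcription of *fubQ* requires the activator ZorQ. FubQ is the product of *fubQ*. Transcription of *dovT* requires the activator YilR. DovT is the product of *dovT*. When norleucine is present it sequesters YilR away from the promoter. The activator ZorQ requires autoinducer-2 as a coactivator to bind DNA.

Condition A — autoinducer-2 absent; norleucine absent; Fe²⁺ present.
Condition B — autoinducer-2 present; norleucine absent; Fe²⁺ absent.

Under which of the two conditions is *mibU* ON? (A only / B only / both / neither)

A only

Condition A:
Autoinducer-2 is absent, so ZorQ is inactive.
Required activator ZorQ is absent, so *fubQ* is not transcribed.
So FubQ is not produced.
Norleucine is absent, so YilR is active.
No repressor is bound and YilR is active, so *dovT* is transcribed.
So DovT is produced and active.
Fe²⁺ is present, so FenP is active.
No repressor is bound and DovT and FenP are active, so *mibU* is transcribed.
→ *mibU* is ON in A.
Condition B:
Autoinducer-2 is present, so ZorQ is active.
No repressor is bound and ZorQ is active, so *fubQ* is transcribed.
So FubQ is produced and active.
Norleucine is absent, so YilR is active.
No repressor is bound and YilR is active, so *dovT* is transcribed.
So DovT is produced and active.
Fe²⁺ is absent, so FenP is inactive.
With repressor FubQ bound, *mibU* is not transcribed.
→ *mibU* is OFF in B.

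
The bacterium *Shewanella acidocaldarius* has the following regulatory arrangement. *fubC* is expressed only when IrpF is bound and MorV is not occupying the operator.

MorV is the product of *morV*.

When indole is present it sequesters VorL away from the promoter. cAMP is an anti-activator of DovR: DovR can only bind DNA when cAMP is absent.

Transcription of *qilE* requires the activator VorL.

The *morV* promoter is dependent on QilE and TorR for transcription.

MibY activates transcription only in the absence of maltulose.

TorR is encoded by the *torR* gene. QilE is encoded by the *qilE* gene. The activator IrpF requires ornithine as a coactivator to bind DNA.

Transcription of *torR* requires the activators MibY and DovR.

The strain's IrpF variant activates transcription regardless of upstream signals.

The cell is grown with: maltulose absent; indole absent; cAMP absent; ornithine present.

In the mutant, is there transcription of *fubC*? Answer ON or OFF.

IrpF is constitutively active in this strain.
Indole is absent, so VorL is active.
No repressor is bound and VorL is active, so *qilE* is transcribed.
So QilE is produced and active.
Maltulose is absent, so MibY is active.
cAMP is absent, so DovR is active.
No repressor is bound and MibY and DovR are active, so *torR* is transcribed.
So TorR is produced and active.
No repressor is bound and QilE and TorR are active, so *morV* is transcribed.
So MorV is produced and active.
With repressor MorV bound, *fubC* is not transcribed.

OFF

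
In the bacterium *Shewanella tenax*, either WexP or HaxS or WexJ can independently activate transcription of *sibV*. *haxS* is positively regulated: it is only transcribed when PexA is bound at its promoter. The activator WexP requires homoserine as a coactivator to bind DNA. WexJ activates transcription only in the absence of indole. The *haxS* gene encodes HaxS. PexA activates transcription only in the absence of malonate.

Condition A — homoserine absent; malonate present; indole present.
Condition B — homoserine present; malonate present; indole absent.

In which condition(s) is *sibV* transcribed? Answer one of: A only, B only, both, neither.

Condition A:
Homoserine is absent, so WexP is inactive.
Malonate is present, so PexA is inactive.
Required activator PexA is absent, so *haxS* is not transcribed.
So HaxS is not produced.
Indole is present, so WexJ is inactive.
No activator is available at the *sibV* promoter, so *sibV* is not transcribed.
→ *sibV* is OFF in A.
Condition B:
Homoserine is present, so WexP is active.
Malonate is present, so PexA is inactive.
Required activator PexA is absent, so *haxS* is not transcribed.
So HaxS is not produced.
Indole is absent, so WexJ is active.
Activator WexP is present, so *sibV* is transcribed.
→ *sibV* is ON in B.

B only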